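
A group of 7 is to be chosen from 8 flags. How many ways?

C(8,7) = 8!/(7! x (8-7)!).

Final answer: C(8,7) = 8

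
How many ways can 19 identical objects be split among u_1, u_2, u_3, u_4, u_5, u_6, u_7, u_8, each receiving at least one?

Substitute u'_i = u_i - 1 (so u'_i >= 0). Then sum u'_i = 19 - 8 = 11.
Stars and bars: C(11+8-1, 8-1) = C(18,7).

Final answer: C(18,7) = 31824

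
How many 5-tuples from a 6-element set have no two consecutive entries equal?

Let g(n) count such strings. g(1) = 6, and each valid string of length n-1 extends in 5 ways (any symbol but the last), so g(n) = 5 g(n-1).
Total: g(5) = 6 x 5^4.

Final answer: 6 x 5^{4} = 3750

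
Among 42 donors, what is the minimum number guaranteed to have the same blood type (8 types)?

There are 8 possible values for blood type (8 types). With 42 donors and 8 categories, by pigeonhole: ceiling(42/8).

Final answer: 6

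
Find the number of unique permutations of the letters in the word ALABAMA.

Letters (A:4, B:1, L:1, M:1). Total letters: 7.
Permutations = 7!/(4!).

Final answer: 210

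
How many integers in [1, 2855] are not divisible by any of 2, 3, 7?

|div by 2|=1427, |div by 3|=951, |div by 7|=407.
|div by 2&3|=475, |div by 2&7|=203, |div by 3&7|=135, |div by all|=67.
By inclusion-exclusion, divisible by at least one: 1427+951+407-475-203-135+67 = 2039.
Not divisible by any: 2855 - 2039.

Final answer: 816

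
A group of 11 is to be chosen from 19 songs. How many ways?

C(19,11) = 19!/(11! x 8!).

Final answer: \binom{19}{11} = 75582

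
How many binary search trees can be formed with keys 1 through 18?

This is counted by the nth Catalan number C_n. Here n = 18.
C_n = C(2n,n) - C(2n,n+1), so C_{18} = C(36,18) - C(36,19) = 9075135300 - 8597496600.

Final answer: C_{18} = 477638700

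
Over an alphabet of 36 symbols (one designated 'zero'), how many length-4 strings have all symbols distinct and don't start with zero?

First digit: 35 (nonzero). Second: 35 (not first). Third: 34, etc.
Total: 35 x 35 x 34 x 33.

Final answer: 1374450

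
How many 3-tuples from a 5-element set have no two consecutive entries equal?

Let g(n) count such strings. g(1) = 5, and each valid string of length n-1 extends in 4 ways (any symbol but the last), so g(n) = 4 g(n-1).
Total: g(3) = 5 x 4^2.

Final answer: 5 x 4^{2} = 80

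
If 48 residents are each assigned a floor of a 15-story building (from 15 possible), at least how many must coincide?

There are 15 possible values for floor of a 15-story building. With 48 residents and 15 categories, by pigeonhole: ceiling(48/15).

Final answer: 4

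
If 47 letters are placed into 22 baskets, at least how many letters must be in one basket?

By the pigeonhole principle: ceiling(47/22).

Final answer: 3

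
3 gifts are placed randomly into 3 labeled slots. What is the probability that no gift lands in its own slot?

D(n) = (n-1)(D(n-1) + D(n-2)), D(0)=1, D(1)=0.
Building up: D(2)=1, D(3)=2.
Total arrangements: 3! = 6.
Probability = D(3)/3! = 1/3.

Final answer: D(3)/3! = 2/6 = 0.333333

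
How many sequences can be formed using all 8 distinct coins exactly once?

The number of ways to arrange 8 distinct objects is 8!.

Final answer: 8! = 40320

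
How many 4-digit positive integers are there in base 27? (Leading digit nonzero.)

Leading digit: 26 options (nonzero). Other 3 digit(s): 27 options each.
Total: 26 x 27^3.

Final answer: 511758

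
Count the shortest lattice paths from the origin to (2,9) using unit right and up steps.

Each path has 2 right steps and 9 up steps in some order (11 steps total).
Choose which 9 of the 11 steps are up: C(11,9).

Final answer: C(11,9) = 55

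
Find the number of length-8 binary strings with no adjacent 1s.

Classify by the final bit: ...0 gives a(n-1) strings, ...01 gives a(n-2) strings. Thus a(n) = a(n-1) + a(n-2) with a(1)=2, a(2)=3.
Computing successive values: a(1)=2, a(2)=3, a(3)=5, a(4)=8, a(5)=13, a(6)=21, a(7)=34, a(8)=55.

Final answer: 55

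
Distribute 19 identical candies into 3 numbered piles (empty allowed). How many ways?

Stars and bars: C(n+k-1, k-1) = C(21,2).

Final answer: C(21,2) = 210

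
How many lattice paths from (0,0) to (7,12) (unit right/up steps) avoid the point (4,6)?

Total paths to (7,12): C(19,12) = 50388.
Paths through (4,6): C(10,6) x C(9,6) = 17640.
Avoiding (4,6): 50388 - 17640.

Final answer: 32748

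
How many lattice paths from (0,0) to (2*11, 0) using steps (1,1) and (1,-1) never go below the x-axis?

Total monotonic paths to (11,11): C(22,11) = 705432.
By the reflection principle, paths that go above the diagonal number C(22,12) = 646646.
Valid Dyck paths: 705432 - 646646.
(Equivalently, C_{11} = C(22,11)/12 = 705432/12.)

Final answer: C_{11} = 58786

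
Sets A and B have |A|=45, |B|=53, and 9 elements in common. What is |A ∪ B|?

|A union B| = |A| + |B| - |A intersect B| = 45 + 53 - 9.

Final answer: 89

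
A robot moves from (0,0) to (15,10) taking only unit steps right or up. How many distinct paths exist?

Each path has 15 right steps and 10 up steps in some order (25 steps total).
Choose which 10 of the 25 steps are up: C(25,10).

Final answer: C(25,10) = 3268760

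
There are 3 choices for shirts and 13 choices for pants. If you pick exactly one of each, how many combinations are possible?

By the multiplication principle: 3 x 13.

Final answer: 39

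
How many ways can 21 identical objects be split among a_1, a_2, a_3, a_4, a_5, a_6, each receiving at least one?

Substitute a'_i = a_i - 1 (so a'_i >= 0). Then sum a'_i = 21 - 6 = 15.
Stars and bars: C(15+6-1, 6-1) = C(20,5).

Final answer: C(20,5) = 15504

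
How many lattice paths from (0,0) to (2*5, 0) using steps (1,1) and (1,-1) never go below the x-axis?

Total monotonic paths to (5,5): C(10,5) = 252.
A path is bad iff it touches y = x + 1; reflecting its initial segment maps bad paths bijectively onto all paths to (4,6), of which there are C(10,6) = 210.
Valid Dyck paths: 252 - 210.
(These counts are the Catalan numbers.)

Final answer: C_{5} = 42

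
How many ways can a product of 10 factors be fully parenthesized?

The structures are counted by the Catalan number C_n. Here n = 10 - 1 = 9.
C_n = (2n)!/(n!(n+1)!), so C_{9} = 18!/(9! x 10!) = C(18,9)/10 = 48620/10.

Final answer: C_{9} = 4862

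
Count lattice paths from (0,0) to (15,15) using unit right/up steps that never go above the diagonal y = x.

Total monotonic paths to (15,15): C(30,15) = 155117520.
Paths that cross above y=x (reflection bijection): C(30,16) = 145422675.
Valid Dyck paths: 155117520 - 145422675.
(Equivalently, C_{15} = C(30,15)/16 = 155117520/16.)

Final answer: C_{15} = 9694845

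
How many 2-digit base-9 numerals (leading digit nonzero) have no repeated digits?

The leading digit has 8 choices (anything but zero); the next has 8 (anything but the first), then 7, and so on, one fewer each time.
Total: 8 x 8.

Final answer: 64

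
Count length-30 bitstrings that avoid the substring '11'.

Classify by the final bit: ...0 gives a(n-1) strings, ...01 gives a(n-2) strings. Thus a(n) = a(n-1) + a(n-2) with a(1)=2, a(2)=3.
Building up term by term: a(1)=2, a(2)=3, a(3)=5, a(4)=8, a(5)=13, a(6)=21, a(7)=34, a(8)=55, a(9)=89, a(10)=144, a(11)=233, a(12)=377, a(13)=610, a(14)=987, a(15)=1597, a(16)=2584, a(17)=4181, a(18)=6765, a(19)=10946, a(20)=17711, a(21)=28657, a(22)=46368, a(23)=75025, a(24)=121393, a(25)=196418, a(26)=317811, a(27)=514229, a(28)=832040, a(29)=1346269, a(30)=2178309.

Final answer: 2178309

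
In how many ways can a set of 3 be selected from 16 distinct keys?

C(16,3) = 16!/(3! x (16-3)!).

Final answer: C(16,3) = 560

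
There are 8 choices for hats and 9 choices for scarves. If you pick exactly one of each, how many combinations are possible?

By the multiplication principle: 8 x 9.

Final answer: 72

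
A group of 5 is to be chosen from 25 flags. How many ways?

C(25,5) = 25!/(5! x (25-5)!).

Final answer: C(25,5) = 53130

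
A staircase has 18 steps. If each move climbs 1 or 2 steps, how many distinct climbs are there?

Let f(n) count the ways. The last step is size 1 or 2, so f(n) = f(n-1) + f(n-2) with f(1)=1, f(2)=2.
Computing successive values: f(1)=1, f(2)=2, f(3)=3, f(4)=5, f(5)=8, f(6)=13, f(7)=21, f(8)=34, f(9)=55, f(10)=89, f(11)=144, f(12)=233, f(13)=377, f(14)=610, f(15)=987, f(16)=1597, f(17)=2584, f(18)=4181.

Final answer: 4181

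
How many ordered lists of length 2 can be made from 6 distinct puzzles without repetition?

P(6,2) = 6!/(6-2)! = 6!/4!.

Final answer: P(6,2) = 30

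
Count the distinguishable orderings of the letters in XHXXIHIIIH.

Letters (H:3, I:4, X:3). Total letters: 10.
Permutations = 10!/(4! x 3! x 3!).

Final answer: 4200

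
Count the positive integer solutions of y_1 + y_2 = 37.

Substitute y'_i = y_i - 1 (so y'_i >= 0). Then sum y'_i = 37 - 2 = 35.
Stars and bars: C(35+2-1, 2-1) = C(36,1).

Final answer: C(36,1) = 36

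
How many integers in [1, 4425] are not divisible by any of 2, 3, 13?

|div by 2|=2212, |div by 3|=1475, |div by 13|=340.
|div by 2&3|=737, |div by 2&13|=170, |div by 3&13|=113, |div by all|=56.
By inclusion-exclusion, divisible by at least one: 2212+1475+340-737-170-113+56 = 3063.
Not divisible by any: 4425 - 3063.

Final answer: 1362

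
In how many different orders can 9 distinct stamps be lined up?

The number of ways to arrange 9 distinct objects is 9!.

Final answer: 9! = 362880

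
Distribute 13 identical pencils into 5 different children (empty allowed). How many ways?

Stars and bars: C(n+k-1, k-1) = C(17,4).

Final answer: C(17,4) = 2380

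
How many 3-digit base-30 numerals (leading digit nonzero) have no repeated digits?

First digit: 29 (nonzero). Second: 29 (not first). Third: 28, etc.
Total: 29 x 29 x 28.

Final answer: 23548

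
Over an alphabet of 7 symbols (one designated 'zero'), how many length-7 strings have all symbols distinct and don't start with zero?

The leading digit has 6 choices (anything but zero); the next has 6 (anything but the first), then 5, and so on, one fewer each time.
Total: 6 x 6 x 5 x 4 x 3 x 2 x 1.

Final answer: 4320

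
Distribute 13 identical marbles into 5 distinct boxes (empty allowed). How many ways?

Stars and bars: C(n+k-1, k-1) = C(17,4).

Final answer: C(17,4) = 2380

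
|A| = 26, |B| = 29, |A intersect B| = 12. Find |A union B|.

|A union B| = |A| + |B| - |A intersect B| = 26 + 29 - 12.

Final answer: 43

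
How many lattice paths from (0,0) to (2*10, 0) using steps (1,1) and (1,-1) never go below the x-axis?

Total monotonic paths to (10,10): C(20,10) = 184756.
Reflecting each bad path at its first crossing gives a bijection with paths to (9,11): C(20,11) = 167960.
Valid Dyck paths: 184756 - 167960.
(Equivalently, C_{10} = C(20,10)/11 = 184756/11.)

Final answer: C_{10} = 16796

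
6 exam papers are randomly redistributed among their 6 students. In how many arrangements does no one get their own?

Use the recurrence D(n) = (n-1)(D(n-1) + D(n-2)) with D(0)=1, D(1)=0.
D(2) = 1 x (0 + 1) = 1
D(3) = 2 x (1 + 0) = 2
D(4) = 3 x (2 + 1) = 9
D(5) = 4 x (9 + 2) = 44
D(6) = 5 x (D(5) + D(4)) = 5 x (44 + 9)

Final answer: D(6) = 265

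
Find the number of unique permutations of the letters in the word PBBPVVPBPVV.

Letters (B:3, P:4, V:4). Total letters: 11.
Permutations = 11!/(4! x 4! x 3!).

Final answer: 11550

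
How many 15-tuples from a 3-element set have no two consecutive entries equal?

First character: 3 choices. Each subsequent: 2 choices (must differ from the previous one).
Total: 3 x 2^14.

Final answer: 3 x 2^{14} = 49152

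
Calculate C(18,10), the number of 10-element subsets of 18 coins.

C(18,10) = 18!/(10! x 8!).

Final answer: \binom{18}{10} = 43758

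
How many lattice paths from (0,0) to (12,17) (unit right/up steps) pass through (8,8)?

Paths (0,0)->(8,8): C(16,8) = 12870.
Paths (8,8)->(12,17): C(13,9) = 715.
By multiplication principle: 12870 x 715.

Final answer: 9202050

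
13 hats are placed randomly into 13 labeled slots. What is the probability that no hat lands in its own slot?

Use the recurrence D(n) = (n-1)(D(n-1) + D(n-2)) with D(0)=1, D(1)=0.
Building up: D(2)=1, D(3)=2, D(4)=9, D(5)=44, D(6)=265, D(7)=1854, D(8)=14833, D(9)=133496, D(10)=1334961, D(11)=14684570, D(12)=176214841, D(13)=2290792932.
Total arrangements: 13! = 6227020800.
Probability = D(13)/13! = 63633137/172972800.

Final answer: D(13)/13! = 2290792932/6227020800 = 0.367879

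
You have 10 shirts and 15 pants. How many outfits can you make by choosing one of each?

By the multiplication principle: 10 x 15.

Final answer: 150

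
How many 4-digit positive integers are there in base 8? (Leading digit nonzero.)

Leading digit: 7 options (nonzero). Other 3 digit(s): 8 options each.
Total: 7 x 8^3.

Final answer: 3584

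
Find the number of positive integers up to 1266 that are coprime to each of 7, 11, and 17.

|div by 7|=180, |div by 11|=115, |div by 17|=74.
|div by 7&11|=16, |div by 7&17|=10, |div by 11&17|=6, |div by all|=0.
By inclusion-exclusion, divisible by at least one: 180+115+74-16-10-6+0 = 337.
Not divisible by any: 1266 - 337.

Final answer: 929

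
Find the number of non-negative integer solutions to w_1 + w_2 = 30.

Stars and bars with 30 stars and 1 bars:
C(30+2-1, 2-1) = C(31,1).

Final answer: C(31,1) = 31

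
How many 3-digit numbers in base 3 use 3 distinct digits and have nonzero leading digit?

The leading digit has 2 choices (anything but zero); the next has 2 (anything but the first), then 1, and so on, one fewer each time.
Total: 2 x 2 x 1.

Final answer: 4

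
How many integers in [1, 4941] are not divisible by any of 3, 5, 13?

|div by 3|=1647, |div by 5|=988, |div by 13|=380.
|div by 3&5|=329, |div by 3&13|=126, |div by 5&13|=76, |div by all|=25.
By inclusion-exclusion, divisible by at least one: 1647+988+380-329-126-76+25 = 2509.
Not divisible by any: 4941 - 2509.

Final answer: 2432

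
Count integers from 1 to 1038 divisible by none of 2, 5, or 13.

|div by 2|=519, |div by 5|=207, |div by 13|=79.
|div by 2&5|=103, |div by 2&13|=39, |div by 5&13|=15, |div by all|=7.
By inclusion-exclusion, divisible by at least one: 519+207+79-103-39-15+7 = 655.
Not divisible by any: 1038 - 655.

Final answer: 383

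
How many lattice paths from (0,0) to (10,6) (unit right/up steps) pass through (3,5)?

Paths (0,0)->(3,5): C(8,5) = 56.
Paths (3,5)->(10,6): C(8,1) = 8.
By multiplication principle: 56 x 8.

Final answer: 448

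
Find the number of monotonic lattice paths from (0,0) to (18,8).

Each path has 18 right steps and 8 up steps in some order (26 steps total).
Choose which 8 of the 26 steps are up: C(26,8).

Final answer: C(26,8) = 1562275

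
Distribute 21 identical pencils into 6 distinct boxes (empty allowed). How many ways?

Stars and bars: C(n+k-1, k-1) = C(26,5).

Final answer: C(26,5) = 65780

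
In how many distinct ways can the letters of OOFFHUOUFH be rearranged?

Letters (F:3, H:2, O:3, U:2). Total letters: 10.
Permutations = 10!/(3! x 3! x 2! x 2!).

Final answer: 25200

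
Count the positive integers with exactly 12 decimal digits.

First digit: 9 choices (1-9). Each of the remaining 11 digits: 10 choices.
Total: 9 x 10^11.

Final answer: 900000000000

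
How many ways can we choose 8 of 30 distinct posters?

C(30,8) = 30!/(8! x 22!).

Final answer: \binom{30}{8} = 5852925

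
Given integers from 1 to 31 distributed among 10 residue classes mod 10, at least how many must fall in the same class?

By pigeonhole with 31 objects and 10 categories: ceiling(31/10).

Final answer: 4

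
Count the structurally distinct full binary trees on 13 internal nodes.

The structures are counted by the Catalan number C_n. Here n = 13.
C_n = C(2n,n)/(n+1), so C_{13} = C(26,13)/14 = 10400600/14.

Final answer: C_{13} = 742900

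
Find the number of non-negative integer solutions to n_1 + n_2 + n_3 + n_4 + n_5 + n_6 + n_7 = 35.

Stars and bars with 35 stars and 6 bars:
C(35+7-1, 7-1) = C(41,6).

Final answer: C(41,6) = 4496388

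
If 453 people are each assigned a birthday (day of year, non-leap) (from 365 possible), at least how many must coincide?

There are 365 possible values for birthday (day of year, non-leap). With 453 people and 365 categories, by pigeonhole: ceiling(453/365).

Final answer: 2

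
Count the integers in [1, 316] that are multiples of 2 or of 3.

Multiples of 2: 158. Multiples of 3: 105. Of both (lcm=6): 52.
By inclusion-exclusion: 158 + 105 - 52.

Final answer: 211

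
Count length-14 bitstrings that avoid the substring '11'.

Let a(n) count valid strings. If the last bit is 0 the prefix is any valid string of length n-1; if it is 1 the string must end in 01 with a valid prefix of length n-2. So a(n) = a(n-1) + a(n-2), a(1)=2, a(2)=3.
Building up term by term: a(1)=2, a(2)=3, a(3)=5, a(4)=8, a(5)=13, a(6)=21, a(7)=34, a(8)=55, a(9)=89, a(10)=144, a(11)=233, a(12)=377, a(13)=610, a(14)=987.

Final answer: 987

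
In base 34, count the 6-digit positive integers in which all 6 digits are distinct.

The leading digit has 33 choices (anything but zero); the next has 33 (anything but the first), then 32, and so on, one fewer each time.
Total: 33 x 33 x 32 x 31 x 30 x 29.

Final answer: 939850560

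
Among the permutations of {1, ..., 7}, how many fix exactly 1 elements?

Choose which 1 elements are fixed: C(7,1) = 7.
Derange the remaining 6 using D(j) = (j-1)(D(j-1) + D(j-2)), D(0)=1, D(1)=0: D(2)=1, D(3)=2, D(4)=9, D(5)=44, D(6)=265.
Total: 7 x 265.

Final answer: C(7,1) D(6) = 1855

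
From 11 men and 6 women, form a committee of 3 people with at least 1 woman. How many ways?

Sum over valid woman counts:
C(6,1)C(11,2) = 330
C(6,2)C(11,1) = 165
C(6,3)C(11,0) = 20
Total: 330 + 165 + 20.

Final answer: 515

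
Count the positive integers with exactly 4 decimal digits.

First digit: 9 choices (1-9). Each of the remaining 3 digits: 10 choices.
Total: 9 x 10^3.

Final answer: 9000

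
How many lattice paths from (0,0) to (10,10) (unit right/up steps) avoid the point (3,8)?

Total paths to (10,10): C(20,10) = 184756.
Paths through (3,8): C(11,8) x C(9,2) = 5940.
Avoiding (3,8): 184756 - 5940.

Final answer: 178816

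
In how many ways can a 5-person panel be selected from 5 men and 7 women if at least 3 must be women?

Sum over valid woman counts:
C(7,3)C(5,2) = 350
C(7,4)C(5,1) = 175
C(7,5)C(5,0) = 21
Total: 350 + 175 + 21.

Final answer: 546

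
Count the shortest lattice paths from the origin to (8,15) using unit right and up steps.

Each path has 8 right steps and 15 up steps in some order (23 steps total).
Choose which 15 of the 23 steps are up: C(23,15).

Final answer: C(23,15) = 490314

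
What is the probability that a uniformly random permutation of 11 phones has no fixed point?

Derangements satisfy D(n) = (n-1)(D(n-1) + D(n-2)), starting from D(0)=1, D(1)=0.
Building up: D(2)=1, D(3)=2, D(4)=9, D(5)=44, D(6)=265, D(7)=1854, D(8)=14833, D(9)=133496, D(10)=1334961, D(11)=14684570.
Total arrangements: 11! = 39916800.
Probability = D(11)/11! = 1468457/3991680.

Final answer: D(11)/11! = 14684570/39916800 = 0.367879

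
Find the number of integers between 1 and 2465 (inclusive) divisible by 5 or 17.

Multiples of 5: 493. Multiples of 17: 145. Of both (lcm=85): 29.
By inclusion-exclusion: 493 + 145 - 29.

Final answer: 609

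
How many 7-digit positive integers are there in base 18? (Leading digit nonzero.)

In base 18, the leading digit has 17 choices (1..17); each of the remaining 6 digits has 18 choices.
Total: 17 x 18^6.

Final answer: 578207808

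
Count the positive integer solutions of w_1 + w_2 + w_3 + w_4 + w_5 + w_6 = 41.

Substitute w'_i = w_i - 1 (so w'_i >= 0). Then sum w'_i = 41 - 6 = 35.
Stars and bars: C(35+6-1, 6-1) = C(40,5).

Final answer: C(40,5) = 658008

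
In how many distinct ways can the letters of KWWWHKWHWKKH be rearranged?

Letters (H:3, K:4, W:5). Total letters: 12.
Permutations = 12!/(5! x 4! x 3!).

Final answer: 27720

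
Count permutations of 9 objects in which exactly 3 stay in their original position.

Choose which 3 elements are fixed: C(9,3) = 84.
Derange the remaining 6 using D(j) = (j-1)(D(j-1) + D(j-2)), D(0)=1, D(1)=0: D(2)=1, D(3)=2, D(4)=9, D(5)=44, D(6)=265.
Total: 84 x 265.

Final answer: C(9,3) D(6) = 22260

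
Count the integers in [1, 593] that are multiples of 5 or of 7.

Multiples of 5: 118. Multiples of 7: 84. Of both (lcm=35): 16.
By inclusion-exclusion: 118 + 84 - 16.

Final answer: 186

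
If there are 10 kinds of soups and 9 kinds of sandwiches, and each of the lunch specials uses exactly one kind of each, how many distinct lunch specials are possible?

By the multiplication principle: 10 x 9.

Final answer: 90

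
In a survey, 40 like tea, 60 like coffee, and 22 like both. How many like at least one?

|A union B| = |A| + |B| - |A intersect B| = 40 + 60 - 22.

Final answer: 78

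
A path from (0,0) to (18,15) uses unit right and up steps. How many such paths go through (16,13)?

Paths (0,0)->(16,13): C(29,13) = 67863915.
Paths (16,13)->(18,15): C(4,2) = 6.
By multiplication principle: 67863915 x 6.

Final answer: 407183490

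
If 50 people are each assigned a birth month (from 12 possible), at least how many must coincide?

There are 12 possible values for birth month. With 50 people and 12 categories, by pigeonhole: ceiling(50/12).

Final answer: 5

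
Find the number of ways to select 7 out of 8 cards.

C(8,7) = 8!/(7! x 1!).

Final answer: \binom{8}{7} = 8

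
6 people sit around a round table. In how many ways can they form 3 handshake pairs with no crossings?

This is counted by the nth Catalan number C_n. Here n = 6/2 = 3.
C_n = C(2n,n)/(n+1), so C_{3} = C(6,3)/4 = 20/4.

Final answer: C_{3} = 5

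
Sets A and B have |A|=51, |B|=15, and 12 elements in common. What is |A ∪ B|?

|A union B| = |A| + |B| - |A intersect B| = 51 + 15 - 12.

Final answer: 54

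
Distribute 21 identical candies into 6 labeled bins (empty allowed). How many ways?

Stars and bars: C(n+k-1, k-1) = C(26,5).

Final answer: C(26,5) = 65780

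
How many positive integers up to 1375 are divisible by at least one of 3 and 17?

Multiples of 3: 458. Multiples of 17: 80. Of both (lcm=51): 26.
By inclusion-exclusion: 458 + 80 - 26.

Final answer: 512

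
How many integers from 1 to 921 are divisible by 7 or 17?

Multiples of 7: 131. Multiples of 17: 54. Of both (lcm=119): 7.
By inclusion-exclusion: 131 + 54 - 7.

Final answer: 178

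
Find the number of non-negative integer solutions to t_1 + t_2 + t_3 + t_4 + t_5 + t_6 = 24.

Stars and bars with 24 stars and 5 bars:
C(24+6-1, 6-1) = C(29,5).

Final answer: C(29,5) = 118755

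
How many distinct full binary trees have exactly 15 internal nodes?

This is a standard Catalan-number count: the answer is C_n. Here n = 15.
Using C_0 = 1 and C_(k+1) = C_k x 2(2k+1)/(k+2), build up term by term: C_1=1, C_2=2, C_3=5, C_4=14, C_5=42, C_6=132, C_7=429, C_8=1430, C_9=4862, C_10=16796, C_11=58786, C_12=208012, C_13=742900, C_14=2674440, C_15=9694845.

Final answer: C_{15} = 9694845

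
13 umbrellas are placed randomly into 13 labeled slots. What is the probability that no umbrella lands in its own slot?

Use the recurrence D(n) = (n-1)(D(n-1) + D(n-2)) with D(0)=1, D(1)=0.
Building up: D(2)=1, D(3)=2, D(4)=9, D(5)=44, D(6)=265, D(7)=1854, D(8)=14833, D(9)=133496, D(10)=1334961, D(11)=14684570, D(12)=176214841, D(13)=2290792932.
Total arrangements: 13! = 6227020800.
Probability = D(13)/13! = 63633137/172972800.

Final answer: D(13)/13! = 2290792932/6227020800 = 0.367879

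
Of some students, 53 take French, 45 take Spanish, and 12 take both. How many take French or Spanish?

|A union B| = |A| + |B| - |A intersect B| = 53 + 45 - 12.

Final answer: 86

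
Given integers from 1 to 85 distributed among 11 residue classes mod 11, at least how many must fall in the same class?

By pigeonhole with 85 objects and 11 categories: ceiling(85/11).

Final answer: 8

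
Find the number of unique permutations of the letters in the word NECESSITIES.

Letters (C:1, E:3, I:2, N:1, S:3, T:1). Total letters: 11.
Permutations = 11!/(3! x 3! x 2!).

Final answer: 554400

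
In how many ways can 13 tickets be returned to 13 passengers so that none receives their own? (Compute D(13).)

Use the recurrence D(n) = (n-1)(D(n-1) + D(n-2)) with D(0)=1, D(1)=0.
D(2) = 1 x (0 + 1) = 1
D(3) = 2 x (1 + 0) = 2
D(4) = 3 x (2 + 1) = 9
D(5) = 4 x (9 + 2) = 44
D(6) = 5 x (44 + 9) = 265
D(7) = 6 x (265 + 44) = 1854
D(8) = 7 x (1854 + 265) = 14833
D(9) = 8 x (14833 + 1854) = 133496
D(10) = 9 x (133496 + 14833) = 1334961
D(11) = 10 x (1334961 + 133496) = 14684570
D(12) = 11 x (14684570 + 1334961) = 176214841
D(13) = 12 x (D(12) + D(11)) = 12 x (176214841 + 14684570)

Final answer: D(13) = 2290792932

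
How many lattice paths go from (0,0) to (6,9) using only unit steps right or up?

Each path has 6 right steps and 9 up steps in some order (15 steps total).
Choose which 9 of the 15 steps are up: C(15,9).

Final answer: C(15,9) = 5005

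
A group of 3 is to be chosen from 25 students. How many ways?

C(25,3) = 25!/(3! x (25-3)!).

Final answer: C(25,3) = 2300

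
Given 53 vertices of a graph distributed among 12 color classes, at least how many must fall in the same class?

By pigeonhole with 53 objects and 12 categories: ceiling(53/12).

Final answer: 5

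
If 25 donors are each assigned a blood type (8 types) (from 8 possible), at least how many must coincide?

There are 8 possible values for blood type (8 types). With 25 donors and 8 categories, by pigeonhole: ceiling(25/8).

Final answer: 4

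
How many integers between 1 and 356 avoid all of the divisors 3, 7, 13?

|div by 3|=118, |div by 7|=50, |div by 13|=27.
|div by 3&7|=16, |div by 3&13|=9, |div by 7&13|=3, |div by all|=1.
By inclusion-exclusion, divisible by at least one: 118+50+27-16-9-3+1 = 168.
Not divisible by any: 356 - 168.

Final answer: 188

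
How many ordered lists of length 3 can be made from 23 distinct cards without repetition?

P(23,3) = 23!/(23-3)! = 23!/20!.

Final answer: P(23,3) = 10626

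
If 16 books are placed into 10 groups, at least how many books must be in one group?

By the pigeonhole principle: ceiling(16/10).

Final answer: 2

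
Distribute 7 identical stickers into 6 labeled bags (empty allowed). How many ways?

Stars and bars: C(n+k-1, k-1) = C(12,5).

Final answer: C(12,5) = 792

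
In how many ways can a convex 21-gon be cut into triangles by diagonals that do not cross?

This is counted by the nth Catalan number C_n. Here n = 21 - 2 = 19.
C_n = (2n)!/(n!(n+1)!), so C_{19} = 38!/(19! x 20!) = C(38,19)/20 = 35345263800/20.

Final answer: C_{19} = 1767263190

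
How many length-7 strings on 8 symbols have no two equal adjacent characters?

Let g(n) count such strings. g(1) = 8, and each valid string of length n-1 extends in 7 ways (any symbol but the last), so g(n) = 7 g(n-1).
Total: g(7) = 8 x 7^6.

Final answer: 8 x 7^{6} = 941192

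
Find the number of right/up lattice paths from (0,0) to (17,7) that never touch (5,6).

Total paths to (17,7): C(24,7) = 346104.
Paths through (5,6): C(11,6) x C(13,1) = 6006.
Avoiding (5,6): 346104 - 6006.

Final answer: 340098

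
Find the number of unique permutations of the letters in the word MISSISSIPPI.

Letters (I:4, M:1, P:2, S:4). Total letters: 11.
Permutations = 11!/(4! x 4! x 2!).

Final answer: 34650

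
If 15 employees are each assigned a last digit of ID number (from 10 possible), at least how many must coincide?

There are 10 possible values for last digit of ID number. With 15 employees and 10 categories, by pigeonhole: ceiling(15/10).

Final answer: 2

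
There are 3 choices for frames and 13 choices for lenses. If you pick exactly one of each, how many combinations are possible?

By the multiplication principle: 3 x 13.

Final answer: 39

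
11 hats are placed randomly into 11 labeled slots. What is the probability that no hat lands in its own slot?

D(n) = (n-1)(D(n-1) + D(n-2)), D(0)=1, D(1)=0.
Building up: D(2)=1, D(3)=2, D(4)=9, D(5)=44, D(6)=265, D(7)=1854, D(8)=14833, D(9)=133496, D(10)=1334961, D(11)=14684570.
Total arrangements: 11! = 39916800.
Probability = D(11)/11! = 1468457/3991680.

Final answer: D(11)/11! = 14684570/39916800 = 0.367879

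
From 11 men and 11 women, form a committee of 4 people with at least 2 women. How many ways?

Sum over valid woman counts:
C(11,2)C(11,2) = 3025
C(11,3)C(11,1) = 1815
C(11,4)C(11,0) = 330
Total: 3025 + 1815 + 330.

Final answer: 5170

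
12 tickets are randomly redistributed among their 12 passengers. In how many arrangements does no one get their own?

Derangements satisfy D(n) = (n-1)(D(n-1) + D(n-2)), starting from D(0)=1, D(1)=0.
D(2) = 1 x (0 + 1) = 1
D(3) = 2 x (1 + 0) = 2
D(4) = 3 x (2 + 1) = 9
D(5) = 4 x (9 + 2) = 44
D(6) = 5 x (44 + 9) = 265
D(7) = 6 x (265 + 44) = 1854
D(8) = 7 x (1854 + 265) = 14833
D(9) = 8 x (14833 + 1854) = 133496
D(10) = 9 x (133496 + 14833) = 1334961
D(11) = 10 x (1334961 + 133496) = 14684570
D(12) = 11 x (D(11) + D(10)) = 11 x (14684570 + 1334961)

Final answer: D(12) = 176214841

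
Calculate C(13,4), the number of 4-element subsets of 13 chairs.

C(13,4) = 13!/(4! x (13-4)!).

Final answer: C(13,4) = 715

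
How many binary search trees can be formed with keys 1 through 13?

The structures are counted by the Catalan number C_n. Here n = 13.
Using C_0 = 1 and C_(k+1) = C_k x 2(2k+1)/(k+2), build up term by term: C_1=1, C_2=2, C_3=5, C_4=14, C_5=42, C_6=132, C_7=429, C_8=1430, C_9=4862, C_10=16796, C_11=58786, C_12=208012, C_13=742900.

Final answer: C_{13} = 742900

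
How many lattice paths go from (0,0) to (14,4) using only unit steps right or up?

Each path has 14 right steps and 4 up steps in some order (18 steps total).
Choose which 4 of the 18 steps are up: C(18,4).

Final answer: C(18,4) = 3060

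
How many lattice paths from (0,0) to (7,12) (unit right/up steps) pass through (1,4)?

Paths (0,0)->(1,4): C(5,4) = 5.
Paths (1,4)->(7,12): C(14,8) = 3003.
By multiplication principle: 5 x 3003.

Final answer: 15015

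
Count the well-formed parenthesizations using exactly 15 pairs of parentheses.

This is a standard Catalan-number count: the answer is C_n. Here n = 15 (pairs).
C_n = (2n)!/(n!(n+1)!), so C_{15} = 30!/(15! x 16!) = C(30,15)/16 = 155117520/16.

Final answer: C_{15} = 9694845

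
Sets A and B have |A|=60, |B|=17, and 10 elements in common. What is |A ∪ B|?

|A union B| = |A| + |B| - |A intersect B| = 60 + 17 - 10.

Final answer: 67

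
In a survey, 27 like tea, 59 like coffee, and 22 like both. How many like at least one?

|A union B| = |A| + |B| - |A intersect B| = 27 + 59 - 22.

Final answer: 64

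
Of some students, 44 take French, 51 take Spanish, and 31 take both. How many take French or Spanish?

|A union B| = |A| + |B| - |A intersect B| = 44 + 51 - 31.

Final answer: 64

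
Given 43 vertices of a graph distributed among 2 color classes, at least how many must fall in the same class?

By pigeonhole with 43 objects and 2 categories: ceiling(43/2).

Final answer: 22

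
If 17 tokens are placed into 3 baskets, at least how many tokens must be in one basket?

By the pigeonhole principle: ceiling(17/3).

Final answer: 6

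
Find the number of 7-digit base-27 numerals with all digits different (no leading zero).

First digit: 26 (nonzero). Second: 26 (not first). Third: 25, etc.
Total: 26 x 26 x 25 x 24 x 23 x 22 x 21.

Final answer: 4309905600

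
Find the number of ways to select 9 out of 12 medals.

C(12,9) = 12!/(9! x 3!).

Final answer: \binom{12}{9} = 220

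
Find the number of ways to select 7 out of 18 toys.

C(18,7) = 18!/(7! x 11!).

Final answer: \binom{18}{7} = 31824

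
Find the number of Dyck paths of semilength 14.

Total monotonic paths to (14,14): C(28,14) = 40116600.
A path is bad iff it touches y = x + 1; reflecting its initial segment maps bad paths bijectively onto all paths to (13,15), of which there are C(28,15) = 37442160.
Valid Dyck paths: 40116600 - 37442160.
(These counts are the Catalan numbers.)

Final answer: C_{14} = 2674440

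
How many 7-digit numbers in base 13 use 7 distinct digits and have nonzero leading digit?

The leading digit has 12 choices (anything but zero); the next has 12 (anything but the first), then 11, and so on, one fewer each time.
Total: 12 x 12 x 11 x 10 x 9 x 8 x 7.

Final answer: 7983360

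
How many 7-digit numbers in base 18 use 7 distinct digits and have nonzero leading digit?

The leading digit has 17 choices (anything but zero); the next has 17 (anything but the first), then 16, and so on, one fewer each time.
Total: 17 x 17 x 16 x 15 x 14 x 13 x 12.

Final answer: 151482240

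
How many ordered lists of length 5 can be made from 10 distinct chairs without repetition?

P(10,5) = 10!/(10-5)! = 10!/5!.

Final answer: P(10,5) = 30240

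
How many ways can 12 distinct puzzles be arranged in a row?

The number of ways to arrange 12 distinct objects is 12!.

Final answer: 12! = 479001600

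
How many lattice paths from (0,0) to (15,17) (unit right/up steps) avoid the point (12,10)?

Total paths to (15,17): C(32,17) = 565722720.
Paths through (12,10): C(22,10) x C(10,7) = 77597520.
Avoiding (12,10): 565722720 - 77597520.

Final answer: 488125200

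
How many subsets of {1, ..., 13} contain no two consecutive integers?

Let a(n) count such subsets of {1, ..., n}. Either n is excluded (a(n-1) ways) or n is included, forcing n-1 out (a(n-2) ways), so a(n) = a(n-1) + a(n-2) with a(1)=2, a(2)=3.
Iterating the recurrence: a(1)=2, a(2)=3, a(3)=5, a(4)=8, a(5)=13, a(6)=21, a(7)=34, a(8)=55, a(9)=89, a(10)=144, a(11)=233, a(12)=377, a(13)=610.

Final answer: 610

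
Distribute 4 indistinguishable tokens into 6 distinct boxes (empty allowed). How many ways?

Stars and bars: C(n+k-1, k-1) = C(9,5).

Final answer: C(9,5) = 126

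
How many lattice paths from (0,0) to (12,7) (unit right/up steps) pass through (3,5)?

Paths (0,0)->(3,5): C(8,5) = 56.
Paths (3,5)->(12,7): C(11,2) = 55.
By multiplication principle: 56 x 55.

Final answer: 3080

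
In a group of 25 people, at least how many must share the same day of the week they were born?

There are 7 possible values for day of the week they were born. With 25 people and 7 categories, by pigeonhole: ceiling(25/7).

Final answer: 4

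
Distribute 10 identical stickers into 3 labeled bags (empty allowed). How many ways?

Stars and bars: C(n+k-1, k-1) = C(12,2).

Final answer: C(12,2) = 66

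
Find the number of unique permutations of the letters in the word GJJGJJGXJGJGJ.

Letters (G:5, J:7, X:1). Total letters: 13.
Permutations = 13!/(7! x 5!).

Final answer: 10296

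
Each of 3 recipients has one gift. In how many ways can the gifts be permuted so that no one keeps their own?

Use the recurrence D(n) = (n-1)(D(n-1) + D(n-2)) with D(0)=1, D(1)=0.
D(2) = 1 x (0 + 1) = 1
D(3) = 2 x (D(2) + D(1)) = 2 x (1 + 0)

Final answer: D(3) = 2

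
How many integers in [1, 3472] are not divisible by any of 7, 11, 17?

|div by 7|=496, |div by 11|=315, |div by 17|=204.
|div by 7&11|=45, |div by 7&17|=29, |div by 11&17|=18, |div by all|=2.
By inclusion-exclusion, divisible by at least one: 496+315+204-45-29-18+2 = 925.
Not divisible by any: 3472 - 925.

Final answer: 2547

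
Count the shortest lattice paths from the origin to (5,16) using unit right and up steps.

Each path has 5 right steps and 16 up steps in some order (21 steps total).
Choose which 16 of the 21 steps are up: C(21,16).

Final answer: C(21,16) = 20349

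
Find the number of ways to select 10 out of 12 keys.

C(12,10) = 12!/(10! x 2!).

Final answer: \binom{12}{10} = 66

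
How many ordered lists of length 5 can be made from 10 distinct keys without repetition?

P(10,5) = 10!/(10-5)! = 10!/5!.

Final answer: P(10,5) = 30240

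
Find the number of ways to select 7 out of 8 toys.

C(8,7) = 8!/(7! x (8-7)!).

Final answer: C(8,7) = 8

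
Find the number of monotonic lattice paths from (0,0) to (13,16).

Each path has 13 right steps and 16 up steps in some order (29 steps total).
Choose which 16 of the 29 steps are up: C(29,16).

Final answer: C(29,16) = 67863915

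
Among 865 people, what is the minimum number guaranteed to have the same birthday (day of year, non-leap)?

There are 365 possible values for birthday (day of year, non-leap). With 865 people and 365 categories, by pigeonhole: ceiling(865/365).

Final answer: 3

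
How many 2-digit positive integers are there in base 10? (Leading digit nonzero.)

Leading digit: 9 options (nonzero). Other 1 digit(s): 10 options each.
Total: 9 x 10^1.

Final answer: 90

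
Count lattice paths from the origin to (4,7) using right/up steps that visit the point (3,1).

Paths (0,0)->(3,1): C(4,1) = 4.
Paths (3,1)->(4,7): C(7,6) = 7.
By multiplication principle: 4 x 7.

Final answer: 28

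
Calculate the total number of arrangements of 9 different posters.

The number of ways to arrange 9 distinct objects is 9!.

Final answer: 9! = 362880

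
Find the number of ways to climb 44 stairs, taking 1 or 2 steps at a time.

Let f(n) count the ways. The last step is size 1 or 2, so f(n) = f(n-1) + f(n-2) with f(1)=1, f(2)=2.
Iterating the recurrence: f(1)=1, f(2)=2, f(3)=3, f(4)=5, f(5)=8, f(6)=13, f(7)=21, f(8)=34, f(9)=55, f(10)=89, f(11)=144, f(12)=233, f(13)=377, f(14)=610, f(15)=987, f(16)=1597, f(17)=2584, f(18)=4181, f(19)=6765, f(20)=10946, f(21)=17711, f(22)=28657, f(23)=46368, f(24)=75025, f(25)=121393, f(26)=196418, f(27)=317811, f(28)=514229, f(29)=832040, f(30)=1346269, f(31)=2178309, f(32)=3524578, f(33)=5702887, f(34)=9227465, f(35)=14930352, f(36)=24157817, f(37)=39088169, f(38)=63245986, f(39)=102334155, f(40)=165580141, f(41)=267914296, f(42)=433494437, f(43)=701408733, f(44)=1134903170.

Final answer: 1134903170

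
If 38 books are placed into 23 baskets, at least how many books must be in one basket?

By the pigeonhole principle: ceiling(38/23).

Final answer: 2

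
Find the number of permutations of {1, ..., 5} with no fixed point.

Use the recurrence D(n) = (n-1)(D(n-1) + D(n-2)) with D(0)=1, D(1)=0.
D(2) = 1 x (0 + 1) = 1
D(3) = 2 x (1 + 0) = 2
D(4) = 3 x (2 + 1) = 9
D(5) = 4 x (D(4) + D(3)) = 4 x (9 + 2)

Final answer: D(5) = 44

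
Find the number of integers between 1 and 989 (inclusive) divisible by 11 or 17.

Multiples of 11: 89. Multiples of 17: 58. Of both (lcm=187): 5.
By inclusion-exclusion: 89 + 58 - 5.

Final answer: 142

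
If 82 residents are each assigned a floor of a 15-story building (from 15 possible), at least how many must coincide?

There are 15 possible values for floor of a 15-story building. With 82 residents and 15 categories, by pigeonhole: ceiling(82/15).

Final answer: 6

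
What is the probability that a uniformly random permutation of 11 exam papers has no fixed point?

Use the recurrence D(n) = (n-1)(D(n-1) + D(n-2)) with D(0)=1, D(1)=0.
Building up: D(2)=1, D(3)=2, D(4)=9, D(5)=44, D(6)=265, D(7)=1854, D(8)=14833, D(9)=133496, D(10)=1334961, D(11)=14684570.
Total arrangements: 11! = 39916800.
Probability = D(11)/11! = 1468457/3991680.

Final answer: D(11)/11! = 14684570/39916800 = 0.367879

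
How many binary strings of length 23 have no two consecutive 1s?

Classify by the final bit: ...0 gives a(n-1) strings, ...01 gives a(n-2) strings. Thus a(n) = a(n-1) + a(n-2) with a(1)=2, a(2)=3.
Building up term by term: a(1)=2, a(2)=3, a(3)=5, a(4)=8, a(5)=13, a(6)=21, a(7)=34, a(8)=55, a(9)=89, a(10)=144, a(11)=233, a(12)=377, a(13)=610, a(14)=987, a(15)=1597, a(16)=2584, a(17)=4181, a(18)=6765, a(19)=10946, a(20)=17711, a(21)=28657, a(22)=46368, a(23)=75025.

Final answer: 75025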